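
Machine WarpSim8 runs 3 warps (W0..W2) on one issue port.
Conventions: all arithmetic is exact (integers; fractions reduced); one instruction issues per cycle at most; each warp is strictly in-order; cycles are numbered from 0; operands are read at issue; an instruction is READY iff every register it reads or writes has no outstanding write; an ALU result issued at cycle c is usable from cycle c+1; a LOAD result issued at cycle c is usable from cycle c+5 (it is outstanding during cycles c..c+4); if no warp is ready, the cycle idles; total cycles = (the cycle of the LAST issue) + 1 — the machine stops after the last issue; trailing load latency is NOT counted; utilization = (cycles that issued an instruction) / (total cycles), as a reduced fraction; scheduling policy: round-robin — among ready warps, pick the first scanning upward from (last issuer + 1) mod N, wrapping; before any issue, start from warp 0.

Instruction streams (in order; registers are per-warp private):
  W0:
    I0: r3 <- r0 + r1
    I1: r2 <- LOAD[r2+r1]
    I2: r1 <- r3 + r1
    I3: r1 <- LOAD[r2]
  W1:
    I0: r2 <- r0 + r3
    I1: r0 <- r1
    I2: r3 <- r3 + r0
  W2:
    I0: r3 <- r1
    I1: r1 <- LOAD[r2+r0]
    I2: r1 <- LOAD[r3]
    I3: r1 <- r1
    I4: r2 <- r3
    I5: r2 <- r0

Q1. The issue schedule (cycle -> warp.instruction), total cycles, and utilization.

cycle 0: W0.I0
cycle 1: W1.I0
cycle 2: W2.I0
cycle 3: W0.I1
cycle 4: W1.I1
cycle 5: W2.I1
cycle 6: W0.I2
cycle 7: W1.I2
cycle 8: W0.I3
cycle 9: idle
cycle 10: W2.I2
cycle 11: idle
cycle 12: idle
cycle 13: idle
cycle 14: idle
cycle 15: W2.I3
cycle 16: W2.I4
cycle 17: W2.I5

Answer: 18 cycles, utilization 13/18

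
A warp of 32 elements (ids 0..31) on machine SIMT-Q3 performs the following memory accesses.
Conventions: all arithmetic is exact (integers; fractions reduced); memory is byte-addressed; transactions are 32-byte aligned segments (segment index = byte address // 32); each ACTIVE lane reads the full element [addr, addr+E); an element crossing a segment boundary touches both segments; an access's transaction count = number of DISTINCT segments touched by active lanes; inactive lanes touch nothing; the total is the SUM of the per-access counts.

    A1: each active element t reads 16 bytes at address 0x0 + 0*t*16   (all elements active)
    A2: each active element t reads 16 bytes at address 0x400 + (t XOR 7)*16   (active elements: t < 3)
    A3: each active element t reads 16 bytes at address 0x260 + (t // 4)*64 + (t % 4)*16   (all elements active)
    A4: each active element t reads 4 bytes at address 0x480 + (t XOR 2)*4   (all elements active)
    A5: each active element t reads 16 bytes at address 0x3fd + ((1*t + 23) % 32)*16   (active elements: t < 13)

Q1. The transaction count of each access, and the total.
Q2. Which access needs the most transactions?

A1: 1 transaction
A2: 2 transactions
A3: 16 transactions
A4: 4 transactions
A5: 8 transactions

Answer: 1,2,16,4,8; total 31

Answer: A3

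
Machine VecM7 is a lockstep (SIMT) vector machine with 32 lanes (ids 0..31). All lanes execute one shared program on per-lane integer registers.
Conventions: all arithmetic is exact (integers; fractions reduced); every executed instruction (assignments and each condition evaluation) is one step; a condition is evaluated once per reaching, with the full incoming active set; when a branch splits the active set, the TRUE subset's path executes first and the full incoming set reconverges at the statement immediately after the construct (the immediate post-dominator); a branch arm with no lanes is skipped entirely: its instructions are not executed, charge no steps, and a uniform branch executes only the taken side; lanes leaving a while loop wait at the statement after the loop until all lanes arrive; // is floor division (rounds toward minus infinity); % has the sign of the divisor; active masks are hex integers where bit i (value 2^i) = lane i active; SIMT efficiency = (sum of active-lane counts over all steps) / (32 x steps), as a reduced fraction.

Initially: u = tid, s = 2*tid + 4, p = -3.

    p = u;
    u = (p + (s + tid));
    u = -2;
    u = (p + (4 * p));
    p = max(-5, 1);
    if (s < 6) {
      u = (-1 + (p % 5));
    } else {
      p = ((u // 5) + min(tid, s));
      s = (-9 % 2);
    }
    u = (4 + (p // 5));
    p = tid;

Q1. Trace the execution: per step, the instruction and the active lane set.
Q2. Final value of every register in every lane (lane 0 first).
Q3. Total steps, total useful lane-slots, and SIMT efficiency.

step 0: p <- u                       0xffffffff
step 1: u <- (p + (s + tid))         0xffffffff
step 2: u <- -2                      0xffffffff
step 3: u <- (p + (4 * p))           0xffffffff
step 4: p <- max(-5, 1)              0xffffffff
step 5: eval (s < 6)                 0xffffffff
step 6: u <- (-1 + (p % 5))          0x00000001
step 7: p <- ((u // 5) + min(tid, s)) 0xfffffffe
step 8: s <- (-9 % 2)                0xfffffffe
step 9: u <- (4 + (p // 5))          0xffffffff
step 10: p <- tid                     0xffffffff

Answer: 11 steps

u: 4,4,4,5,5,6,6,6,7,7,8,8,8,9,9,10,10,10,11,11,12,12,12,13,13,14,14,14,15,15,16,16
s: 4,1,1,1,1,1,1,1,1,1,1,1,1,1,1,1,1,1,1,1,1,1,1,1,1,1,1,1,1,1,1,1
p: 0,1,2,3,4,5,6,7,8,9,10,11,12,13,14,15,16,17,18,19,20,21,22,23,24,25,26,27,28,29,30,31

steps = 11; useful = 319; efficiency = 319/352 = 29/32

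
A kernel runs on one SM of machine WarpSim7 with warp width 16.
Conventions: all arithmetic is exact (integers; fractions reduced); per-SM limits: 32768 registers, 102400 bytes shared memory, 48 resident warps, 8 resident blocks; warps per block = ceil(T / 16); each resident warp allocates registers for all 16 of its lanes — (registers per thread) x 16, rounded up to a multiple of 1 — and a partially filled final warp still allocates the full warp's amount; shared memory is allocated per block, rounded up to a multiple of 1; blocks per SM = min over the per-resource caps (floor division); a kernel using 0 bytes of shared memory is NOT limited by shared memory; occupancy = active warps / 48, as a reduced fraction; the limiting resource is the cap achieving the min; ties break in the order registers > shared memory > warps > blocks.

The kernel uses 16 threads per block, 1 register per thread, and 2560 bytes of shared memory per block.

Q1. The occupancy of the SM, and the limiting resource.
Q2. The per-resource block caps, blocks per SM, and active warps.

Answer: occupancy 1/6, limited by blocks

registers: 2048 blocks
shared memory: 40 blocks
warps: 48 blocks
blocks: 8 blocks

Answer: 8 blocks, 8 active warps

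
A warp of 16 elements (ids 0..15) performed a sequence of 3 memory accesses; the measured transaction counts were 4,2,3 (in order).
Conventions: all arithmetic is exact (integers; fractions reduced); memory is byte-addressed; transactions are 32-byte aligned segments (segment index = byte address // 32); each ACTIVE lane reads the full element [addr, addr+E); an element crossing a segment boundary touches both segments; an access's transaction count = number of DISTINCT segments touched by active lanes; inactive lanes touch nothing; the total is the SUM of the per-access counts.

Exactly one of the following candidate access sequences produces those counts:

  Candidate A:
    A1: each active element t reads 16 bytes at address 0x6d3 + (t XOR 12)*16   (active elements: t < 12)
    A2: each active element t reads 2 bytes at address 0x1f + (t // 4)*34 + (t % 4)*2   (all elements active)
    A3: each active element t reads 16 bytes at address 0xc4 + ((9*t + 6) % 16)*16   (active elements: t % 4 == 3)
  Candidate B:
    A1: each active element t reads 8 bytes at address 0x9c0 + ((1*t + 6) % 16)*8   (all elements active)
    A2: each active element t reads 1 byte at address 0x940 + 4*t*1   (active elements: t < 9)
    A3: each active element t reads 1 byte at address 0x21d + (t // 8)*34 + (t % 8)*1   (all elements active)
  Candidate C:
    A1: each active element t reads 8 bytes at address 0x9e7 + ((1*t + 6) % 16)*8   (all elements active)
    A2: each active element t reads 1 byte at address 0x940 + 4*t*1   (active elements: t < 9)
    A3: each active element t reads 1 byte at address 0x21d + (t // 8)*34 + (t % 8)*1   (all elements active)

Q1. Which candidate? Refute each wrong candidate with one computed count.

A: A1 gives 7 transactions, not 4
C: A1 gives 5 transactions, not 4
B: all counts match (4,2,3)

Answer: B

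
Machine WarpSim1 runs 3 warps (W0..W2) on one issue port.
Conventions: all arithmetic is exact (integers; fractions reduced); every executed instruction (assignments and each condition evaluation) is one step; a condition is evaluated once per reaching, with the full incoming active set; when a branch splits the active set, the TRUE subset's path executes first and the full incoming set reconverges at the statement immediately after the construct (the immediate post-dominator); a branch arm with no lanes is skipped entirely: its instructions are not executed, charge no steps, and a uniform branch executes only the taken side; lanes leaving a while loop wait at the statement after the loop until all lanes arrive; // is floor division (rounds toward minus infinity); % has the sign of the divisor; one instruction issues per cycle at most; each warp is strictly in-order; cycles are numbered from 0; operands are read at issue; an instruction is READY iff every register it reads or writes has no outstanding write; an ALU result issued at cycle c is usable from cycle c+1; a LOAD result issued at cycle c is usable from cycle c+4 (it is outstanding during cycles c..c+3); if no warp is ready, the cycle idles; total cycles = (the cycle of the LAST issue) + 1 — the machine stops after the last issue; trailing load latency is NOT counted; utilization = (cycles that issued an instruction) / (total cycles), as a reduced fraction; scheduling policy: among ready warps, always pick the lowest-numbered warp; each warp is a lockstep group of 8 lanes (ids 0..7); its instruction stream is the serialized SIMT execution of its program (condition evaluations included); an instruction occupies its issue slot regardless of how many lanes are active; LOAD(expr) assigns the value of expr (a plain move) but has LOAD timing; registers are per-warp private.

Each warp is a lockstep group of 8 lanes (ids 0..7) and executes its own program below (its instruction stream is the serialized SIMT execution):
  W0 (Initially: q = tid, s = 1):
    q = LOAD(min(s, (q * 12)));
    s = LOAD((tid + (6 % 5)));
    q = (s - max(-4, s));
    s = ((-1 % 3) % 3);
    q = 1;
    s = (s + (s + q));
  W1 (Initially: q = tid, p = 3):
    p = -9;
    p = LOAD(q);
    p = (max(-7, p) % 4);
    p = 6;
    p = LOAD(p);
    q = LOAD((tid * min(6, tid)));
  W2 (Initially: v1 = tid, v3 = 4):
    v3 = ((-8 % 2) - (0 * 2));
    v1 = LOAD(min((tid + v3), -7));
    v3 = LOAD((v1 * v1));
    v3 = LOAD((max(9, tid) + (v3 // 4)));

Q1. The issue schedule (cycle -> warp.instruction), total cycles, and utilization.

cycle 0: W0.I0
cycle 1: W0.I1
cycle 2: W1.I0
cycle 3: W1.I1
cycle 4: W2.I0
cycle 5: W0.I2
cycle 6: W0.I3
cycle 7: W0.I4
cycle 8: W0.I5
cycle 9: W1.I2
cycle 10: W1.I3
cycle 11: W1.I4
cycle 12: W1.I5
cycle 13: W2.I1
cycle 14: idle
cycle 15: idle
cycle 16: idle
cycle 17: W2.I2
cycle 18: idle
cycle 19: idle
cycle 20: idle
cycle 21: W2.I3

Answer: 22 cycles, utilization 8/11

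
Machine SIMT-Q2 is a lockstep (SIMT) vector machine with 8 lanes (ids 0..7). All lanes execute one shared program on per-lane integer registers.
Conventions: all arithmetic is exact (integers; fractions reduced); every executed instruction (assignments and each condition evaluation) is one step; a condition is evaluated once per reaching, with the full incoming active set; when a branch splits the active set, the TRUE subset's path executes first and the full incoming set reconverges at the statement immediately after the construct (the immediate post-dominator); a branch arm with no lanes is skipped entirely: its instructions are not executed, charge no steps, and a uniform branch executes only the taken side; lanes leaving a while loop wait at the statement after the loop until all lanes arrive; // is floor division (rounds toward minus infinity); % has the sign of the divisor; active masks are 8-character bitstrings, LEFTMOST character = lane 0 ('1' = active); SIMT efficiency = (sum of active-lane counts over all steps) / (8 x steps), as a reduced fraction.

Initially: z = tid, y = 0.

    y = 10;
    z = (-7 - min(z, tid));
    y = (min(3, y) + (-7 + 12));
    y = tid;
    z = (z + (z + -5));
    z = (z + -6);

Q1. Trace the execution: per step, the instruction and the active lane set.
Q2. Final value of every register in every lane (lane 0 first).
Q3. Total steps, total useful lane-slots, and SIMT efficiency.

step 0: y <- 10                      11111111
step 1: z <- (-7 - min(z, tid))      11111111
step 2: y <- (min(3, y) + (-7 + 12)) 11111111
step 3: y <- tid                     11111111
step 4: z <- (z + (z + -5))          11111111
step 5: z <- (z + -6)                11111111

Answer: 6 steps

z: -25,-27,-29,-31,-33,-35,-37,-39
y: 0,1,2,3,4,5,6,7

steps = 6; useful = 48; efficiency = 48/48 = 1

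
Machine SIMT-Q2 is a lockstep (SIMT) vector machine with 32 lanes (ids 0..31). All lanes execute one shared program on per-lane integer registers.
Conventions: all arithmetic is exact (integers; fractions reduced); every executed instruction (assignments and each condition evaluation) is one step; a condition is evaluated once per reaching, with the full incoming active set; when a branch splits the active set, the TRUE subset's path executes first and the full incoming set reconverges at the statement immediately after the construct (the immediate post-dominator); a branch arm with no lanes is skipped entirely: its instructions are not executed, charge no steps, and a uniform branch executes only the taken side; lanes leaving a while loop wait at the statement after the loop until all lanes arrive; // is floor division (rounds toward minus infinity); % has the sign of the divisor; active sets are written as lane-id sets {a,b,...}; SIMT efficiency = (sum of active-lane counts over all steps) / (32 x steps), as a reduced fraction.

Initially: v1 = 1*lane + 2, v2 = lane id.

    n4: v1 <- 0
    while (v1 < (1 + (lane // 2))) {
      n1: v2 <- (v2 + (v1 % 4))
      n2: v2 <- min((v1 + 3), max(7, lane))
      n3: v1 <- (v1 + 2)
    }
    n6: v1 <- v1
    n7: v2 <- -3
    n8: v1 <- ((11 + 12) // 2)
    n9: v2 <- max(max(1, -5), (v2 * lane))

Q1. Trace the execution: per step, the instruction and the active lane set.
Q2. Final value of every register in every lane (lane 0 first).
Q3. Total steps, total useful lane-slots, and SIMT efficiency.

step 0: v1 <- 0                      {0,1,2,3,4,5,6,7,8,9,10,11,12,13,14,15,16,17,18,19,20,21,22,23,24,25,26,27,28,29,30,31}
step 1: eval (v1 < (1 + (lane // 2))) {0,1,2,3,4,5,6,7,8,9,10,11,12,13,14,15,16,17,18,19,20,21,22,23,24,25,26,27,28,29,30,31}
step 2: v2 <- (v2 + (v1 % 4))        {0,1,2,3,4,5,6,7,8,9,10,11,12,13,14,15,16,17,18,19,20,21,22,23,24,25,26,27,28,29,30,31}
step 3: v2 <- min((v1 + 3), max(7, lane)) {0,1,2,3,4,5,6,7,8,9,10,11,12,13,14,15,16,17,18,19,20,21,22,23,24,25,26,27,28,29,30,31}
step 4: v1 <- (v1 + 2)               {0,1,2,3,4,5,6,7,8,9,10,11,12,13,14,15,16,17,18,19,20,21,22,23,24,25,26,27,28,29,30,31}
step 5: eval (v1 < (1 + (lane // 2))) {0,1,2,3,4,5,6,7,8,9,10,11,12,13,14,15,16,17,18,19,20,21,22,23,24,25,26,27,28,29,30,31}
step 6: v2 <- (v2 + (v1 % 4))        {4,5,6,7,8,9,10,11,12,13,14,15,16,17,18,19,20,21,22,23,24,25,26,27,28,29,30,31}
step 7: v2 <- min((v1 + 3), max(7, lane)) {4,5,6,7,8,9,10,11,12,13,14,15,16,17,18,19,20,21,22,23,24,25,26,27,28,29,30,31}
step 8: v1 <- (v1 + 2)               {4,5,6,7,8,9,10,11,12,13,14,15,16,17,18,19,20,21,22,23,24,25,26,27,28,29,30,31}
step 9: eval (v1 < (1 + (lane // 2))) {4,5,6,7,8,9,10,11,12,13,14,15,16,17,18,19,20,21,22,23,24,25,26,27,28,29,30,31}
step 10: v2 <- (v2 + (v1 % 4))        {8,9,10,11,12,13,14,15,16,17,18,19,20,21,22,23,24,25,26,27,28,29,30,31}
step 11: v2 <- min((v1 + 3), max(7, lane)) {8,9,10,11,12,13,14,15,16,17,18,19,20,21,22,23,24,25,26,27,28,29,30,31}
step 12: v1 <- (v1 + 2)               {8,9,10,11,12,13,14,15,16,17,18,19,20,21,22,23,24,25,26,27,28,29,30,31}
step 13: eval (v1 < (1 + (lane // 2))) {8,9,10,11,12,13,14,15,16,17,18,19,20,21,22,23,24,25,26,27,28,29,30,31}
step 14: v2 <- (v2 + (v1 % 4))        {12,13,14,15,16,17,18,19,20,21,22,23,24,25,26,27,28,29,30,31}
step 15: v2 <- min((v1 + 3), max(7, lane)) {12,13,14,15,16,17,18,19,20,21,22,23,24,25,26,27,28,29,30,31}
step 16: v1 <- (v1 + 2)               {12,13,14,15,16,17,18,19,20,21,22,23,24,25,26,27,28,29,30,31}
step 17: eval (v1 < (1 + (lane // 2))) {12,13,14,15,16,17,18,19,20,21,22,23,24,25,26,27,28,29,30,31}
step 18: v2 <- (v2 + (v1 % 4))        {16,17,18,19,20,21,22,23,24,25,26,27,28,29,30,31}
step 19: v2 <- min((v1 + 3), max(7, lane)) {16,17,18,19,20,21,22,23,24,25,26,27,28,29,30,31}
step 20: v1 <- (v1 + 2)               {16,17,18,19,20,21,22,23,24,25,26,27,28,29,30,31}
step 21: eval (v1 < (1 + (lane // 2))) {16,17,18,19,20,21,22,23,24,25,26,27,28,29,30,31}
step 22: v2 <- (v2 + (v1 % 4))        {20,21,22,23,24,25,26,27,28,29,30,31}
step 23: v2 <- min((v1 + 3), max(7, lane)) {20,21,22,23,24,25,26,27,28,29,30,31}
step 24: v1 <- (v1 + 2)               {20,21,22,23,24,25,26,27,28,29,30,31}
step 25: eval (v1 < (1 + (lane // 2))) {20,21,22,23,24,25,26,27,28,29,30,31}
step 26: v2 <- (v2 + (v1 % 4))        {24,25,26,27,28,29,30,31}
step 27: v2 <- min((v1 + 3), max(7, lane)) {24,25,26,27,28,29,30,31}
step 28: v1 <- (v1 + 2)               {24,25,26,27,28,29,30,31}
step 29: eval (v1 < (1 + (lane // 2))) {24,25,26,27,28,29,30,31}
step 30: v2 <- (v2 + (v1 % 4))        {28,29,30,31}
step 31: v2 <- min((v1 + 3), max(7, lane)) {28,29,30,31}
step 32: v1 <- (v1 + 2)               {28,29,30,31}
step 33: eval (v1 < (1 + (lane // 2))) {28,29,30,31}
step 34: v1 <- v1                     {0,1,2,3,4,5,6,7,8,9,10,11,12,13,14,15,16,17,18,19,20,21,22,23,24,25,26,27,28,29,30,31}
step 35: v2 <- -3                     {0,1,2,3,4,5,6,7,8,9,10,11,12,13,14,15,16,17,18,19,20,21,22,23,24,25,26,27,28,29,30,31}
step 36: v1 <- ((11 + 12) // 2)       {0,1,2,3,4,5,6,7,8,9,10,11,12,13,14,15,16,17,18,19,20,21,22,23,24,25,26,27,28,29,30,31}
step 37: v2 <- max(max(1, -5), (v2 * lane)) {0,1,2,3,4,5,6,7,8,9,10,11,12,13,14,15,16,17,18,19,20,21,22,23,24,25,26,27,28,29,30,31}

Answer: 38 steps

v1: 11,11,11,11,11,11,11,11,11,11,11,11,11,11,11,11,11,11,11,11,11,11,11,11,11,11,11,11,11,11,11,11
v2: 1,1,1,1,1,1,1,1,1,1,1,1,1,1,1,1,1,1,1,1,1,1,1,1,1,1,1,1,1,1,1,1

steps = 38; useful = 768; efficiency = 768/1216 = 12/19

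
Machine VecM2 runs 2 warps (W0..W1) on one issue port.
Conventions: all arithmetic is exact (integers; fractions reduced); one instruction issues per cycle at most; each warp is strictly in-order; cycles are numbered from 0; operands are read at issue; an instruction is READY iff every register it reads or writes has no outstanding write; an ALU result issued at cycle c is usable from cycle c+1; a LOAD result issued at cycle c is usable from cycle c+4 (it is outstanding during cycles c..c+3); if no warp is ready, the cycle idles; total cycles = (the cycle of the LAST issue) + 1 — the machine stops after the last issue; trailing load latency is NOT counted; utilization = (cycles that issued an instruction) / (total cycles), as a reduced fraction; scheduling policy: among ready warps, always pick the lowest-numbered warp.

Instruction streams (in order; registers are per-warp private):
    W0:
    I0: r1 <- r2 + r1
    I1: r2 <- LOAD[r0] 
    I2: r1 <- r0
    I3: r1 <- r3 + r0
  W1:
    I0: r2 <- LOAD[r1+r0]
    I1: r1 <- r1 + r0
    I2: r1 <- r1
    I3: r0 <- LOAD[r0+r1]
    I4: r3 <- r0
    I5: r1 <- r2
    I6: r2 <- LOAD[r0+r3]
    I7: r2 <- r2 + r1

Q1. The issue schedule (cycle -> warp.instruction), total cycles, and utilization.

cycle 0: W0.I0
cycle 1: W0.I1
cycle 2: W0.I2
cycle 3: W0.I3
cycle 4: W1.I0
cycle 5: W1.I1
cycle 6: W1.I2
cycle 7: W1.I3
cycle 8: idle
cycle 9: idle
cycle 10: idle
cycle 11: W1.I4
cycle 12: W1.I5
cycle 13: W1.I6
cycle 14: idle
cycle 15: idle
cycle 16: idle
cycle 17: W1.I7

Answer: 18 cycles, utilization 2/3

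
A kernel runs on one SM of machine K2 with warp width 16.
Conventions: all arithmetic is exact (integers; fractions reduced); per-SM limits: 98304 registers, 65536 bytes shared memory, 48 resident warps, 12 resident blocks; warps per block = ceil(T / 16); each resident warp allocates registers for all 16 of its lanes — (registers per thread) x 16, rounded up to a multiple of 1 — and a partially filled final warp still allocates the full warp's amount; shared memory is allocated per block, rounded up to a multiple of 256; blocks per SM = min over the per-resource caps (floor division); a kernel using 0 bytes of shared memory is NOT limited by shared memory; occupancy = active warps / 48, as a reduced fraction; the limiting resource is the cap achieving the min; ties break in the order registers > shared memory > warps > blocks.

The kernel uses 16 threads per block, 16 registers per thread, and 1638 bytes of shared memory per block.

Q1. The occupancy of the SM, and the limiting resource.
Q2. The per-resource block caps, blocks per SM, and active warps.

Answer: occupancy 1/4, limited by blocks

registers: 384 blocks
shared memory: 36 blocks
warps: 48 blocks
blocks: 12 blocks

Answer: 12 blocks, 12 active warps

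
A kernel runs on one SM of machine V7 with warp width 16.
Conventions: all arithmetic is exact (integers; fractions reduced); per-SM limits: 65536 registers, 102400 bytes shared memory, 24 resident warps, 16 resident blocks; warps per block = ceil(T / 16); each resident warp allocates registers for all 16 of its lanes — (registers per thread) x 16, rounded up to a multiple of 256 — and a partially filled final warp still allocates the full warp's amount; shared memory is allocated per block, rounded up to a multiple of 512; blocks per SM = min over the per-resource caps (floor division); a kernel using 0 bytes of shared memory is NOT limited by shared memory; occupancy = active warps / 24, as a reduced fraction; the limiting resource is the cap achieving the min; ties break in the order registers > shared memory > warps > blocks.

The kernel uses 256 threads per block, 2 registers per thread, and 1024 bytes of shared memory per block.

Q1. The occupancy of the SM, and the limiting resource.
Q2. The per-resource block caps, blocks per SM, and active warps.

Answer: occupancy 2/3, limited by warps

registers: 16 blocks
shared memory: 100 blocks
warps: 1 block
blocks: 16 blocks

Answer: 1 block, 16 active warps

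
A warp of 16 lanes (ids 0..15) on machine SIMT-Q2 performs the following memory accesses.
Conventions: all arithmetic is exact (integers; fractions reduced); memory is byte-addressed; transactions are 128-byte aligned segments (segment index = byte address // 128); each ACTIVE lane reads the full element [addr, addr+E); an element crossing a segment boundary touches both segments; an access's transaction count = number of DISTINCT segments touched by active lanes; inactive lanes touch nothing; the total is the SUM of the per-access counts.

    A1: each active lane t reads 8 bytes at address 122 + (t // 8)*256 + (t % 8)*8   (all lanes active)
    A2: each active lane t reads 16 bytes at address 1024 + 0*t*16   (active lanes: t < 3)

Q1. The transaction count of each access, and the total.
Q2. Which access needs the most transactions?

A1: 4 transactions
A2: 1 transaction

Answer: 4,1; total 5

Answer: A1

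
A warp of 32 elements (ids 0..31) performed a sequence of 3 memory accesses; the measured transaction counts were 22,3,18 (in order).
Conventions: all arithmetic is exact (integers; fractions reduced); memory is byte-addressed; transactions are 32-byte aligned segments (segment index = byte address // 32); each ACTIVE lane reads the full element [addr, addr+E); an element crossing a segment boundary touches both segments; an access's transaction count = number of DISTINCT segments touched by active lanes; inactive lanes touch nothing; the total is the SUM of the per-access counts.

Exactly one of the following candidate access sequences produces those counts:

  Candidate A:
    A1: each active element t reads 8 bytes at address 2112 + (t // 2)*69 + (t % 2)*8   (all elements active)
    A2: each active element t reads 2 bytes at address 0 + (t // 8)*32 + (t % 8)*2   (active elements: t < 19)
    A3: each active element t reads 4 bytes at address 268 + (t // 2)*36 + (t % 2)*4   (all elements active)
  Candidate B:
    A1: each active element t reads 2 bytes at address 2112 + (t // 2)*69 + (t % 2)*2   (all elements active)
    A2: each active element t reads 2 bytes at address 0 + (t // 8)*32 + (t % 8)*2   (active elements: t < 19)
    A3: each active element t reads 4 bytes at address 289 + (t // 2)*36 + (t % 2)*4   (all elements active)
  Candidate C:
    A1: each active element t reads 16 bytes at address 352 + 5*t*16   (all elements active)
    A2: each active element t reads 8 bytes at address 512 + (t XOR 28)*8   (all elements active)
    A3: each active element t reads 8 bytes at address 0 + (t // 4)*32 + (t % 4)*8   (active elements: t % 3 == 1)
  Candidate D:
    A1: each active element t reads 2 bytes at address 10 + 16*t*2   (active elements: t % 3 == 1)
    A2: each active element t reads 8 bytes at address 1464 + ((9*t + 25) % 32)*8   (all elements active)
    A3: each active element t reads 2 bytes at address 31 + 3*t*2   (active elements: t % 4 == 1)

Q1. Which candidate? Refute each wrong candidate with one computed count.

B: A1 gives 17 transactions, not 22
C: A1 gives 32 transactions, not 22
D: A1 gives 11 transactions, not 22
A: all counts match (22,3,18)

Answer: A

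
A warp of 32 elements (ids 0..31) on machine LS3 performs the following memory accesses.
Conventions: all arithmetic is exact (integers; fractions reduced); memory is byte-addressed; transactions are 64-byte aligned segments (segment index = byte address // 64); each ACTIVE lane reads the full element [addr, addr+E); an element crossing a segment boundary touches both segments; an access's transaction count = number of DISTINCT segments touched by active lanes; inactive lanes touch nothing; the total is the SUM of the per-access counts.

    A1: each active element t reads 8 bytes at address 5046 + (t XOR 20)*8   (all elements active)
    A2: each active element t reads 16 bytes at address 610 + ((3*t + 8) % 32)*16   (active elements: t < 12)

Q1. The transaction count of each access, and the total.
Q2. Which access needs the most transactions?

A1: 5 transactions
A2: 9 transactions

Answer: 5,9; total 14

Answer: A2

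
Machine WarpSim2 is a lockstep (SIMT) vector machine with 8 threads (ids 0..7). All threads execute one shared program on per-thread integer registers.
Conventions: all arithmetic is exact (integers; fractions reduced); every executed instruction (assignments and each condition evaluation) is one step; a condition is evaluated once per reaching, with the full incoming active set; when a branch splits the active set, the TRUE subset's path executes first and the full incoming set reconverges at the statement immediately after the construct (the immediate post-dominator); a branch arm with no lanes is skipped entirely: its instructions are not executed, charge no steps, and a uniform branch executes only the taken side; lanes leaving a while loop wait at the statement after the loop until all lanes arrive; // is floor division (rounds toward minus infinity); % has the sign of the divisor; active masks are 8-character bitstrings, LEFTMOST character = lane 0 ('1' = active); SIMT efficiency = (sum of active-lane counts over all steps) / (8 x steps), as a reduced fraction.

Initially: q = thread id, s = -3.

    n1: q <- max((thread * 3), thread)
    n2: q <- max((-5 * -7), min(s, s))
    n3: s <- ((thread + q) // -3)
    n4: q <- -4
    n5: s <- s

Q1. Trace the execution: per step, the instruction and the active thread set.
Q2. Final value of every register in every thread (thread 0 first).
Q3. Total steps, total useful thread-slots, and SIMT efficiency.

step 0: q <- max((thread * 3), thread) 11111111
step 1: q <- max((-5 * -7), min(s, s)) 11111111
step 2: s <- ((thread + q) // -3)    11111111
step 3: q <- -4                      11111111
step 4: s <- s                       11111111

Answer: 5 steps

q: -4,-4,-4,-4,-4,-4,-4,-4
s: -12,-12,-13,-13,-13,-14,-14,-14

steps = 5; useful = 40; efficiency = 40/40 = 1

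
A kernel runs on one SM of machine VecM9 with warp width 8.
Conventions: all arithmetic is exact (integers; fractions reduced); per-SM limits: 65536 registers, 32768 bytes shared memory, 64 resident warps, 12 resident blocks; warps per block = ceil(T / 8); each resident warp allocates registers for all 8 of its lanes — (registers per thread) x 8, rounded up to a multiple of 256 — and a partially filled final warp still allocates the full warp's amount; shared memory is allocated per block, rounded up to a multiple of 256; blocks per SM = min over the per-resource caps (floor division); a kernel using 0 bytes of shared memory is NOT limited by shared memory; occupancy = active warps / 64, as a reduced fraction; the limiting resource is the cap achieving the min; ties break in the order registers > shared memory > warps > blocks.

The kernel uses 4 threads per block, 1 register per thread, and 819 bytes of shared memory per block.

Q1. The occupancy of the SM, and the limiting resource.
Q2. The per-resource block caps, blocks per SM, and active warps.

Answer: occupancy 3/16, limited by blocks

registers: 256 blocks
shared memory: 32 blocks
warps: 64 blocks
blocks: 12 blocks

Answer: 12 blocks, 12 active warps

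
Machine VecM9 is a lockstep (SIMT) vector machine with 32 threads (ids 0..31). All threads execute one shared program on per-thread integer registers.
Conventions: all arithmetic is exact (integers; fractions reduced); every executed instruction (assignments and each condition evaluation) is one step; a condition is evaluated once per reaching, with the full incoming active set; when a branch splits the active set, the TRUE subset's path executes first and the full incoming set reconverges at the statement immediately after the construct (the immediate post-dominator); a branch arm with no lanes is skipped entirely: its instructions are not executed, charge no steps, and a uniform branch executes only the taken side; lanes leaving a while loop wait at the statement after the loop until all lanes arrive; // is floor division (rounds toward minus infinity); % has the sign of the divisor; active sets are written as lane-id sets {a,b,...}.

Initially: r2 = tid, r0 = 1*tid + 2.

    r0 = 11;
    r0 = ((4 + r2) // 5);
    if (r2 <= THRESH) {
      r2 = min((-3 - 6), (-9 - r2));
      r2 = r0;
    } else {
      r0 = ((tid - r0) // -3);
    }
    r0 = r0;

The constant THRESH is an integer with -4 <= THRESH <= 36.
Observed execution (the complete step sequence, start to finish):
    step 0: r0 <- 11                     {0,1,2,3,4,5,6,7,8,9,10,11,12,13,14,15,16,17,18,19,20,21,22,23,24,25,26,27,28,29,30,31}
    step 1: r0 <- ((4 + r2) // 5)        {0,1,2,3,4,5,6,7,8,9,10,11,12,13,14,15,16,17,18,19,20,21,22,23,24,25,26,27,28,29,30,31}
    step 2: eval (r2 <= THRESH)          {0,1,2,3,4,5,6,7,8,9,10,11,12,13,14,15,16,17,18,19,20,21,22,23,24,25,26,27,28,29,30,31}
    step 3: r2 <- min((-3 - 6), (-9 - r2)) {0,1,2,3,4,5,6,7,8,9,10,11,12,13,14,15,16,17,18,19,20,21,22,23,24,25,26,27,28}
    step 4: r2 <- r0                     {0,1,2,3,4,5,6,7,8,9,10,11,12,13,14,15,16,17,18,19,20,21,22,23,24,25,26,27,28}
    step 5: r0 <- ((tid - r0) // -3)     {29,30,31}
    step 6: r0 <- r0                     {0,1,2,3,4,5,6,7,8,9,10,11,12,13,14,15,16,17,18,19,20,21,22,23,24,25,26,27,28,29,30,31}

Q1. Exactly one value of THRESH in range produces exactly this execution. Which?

Answer: THRESH = 28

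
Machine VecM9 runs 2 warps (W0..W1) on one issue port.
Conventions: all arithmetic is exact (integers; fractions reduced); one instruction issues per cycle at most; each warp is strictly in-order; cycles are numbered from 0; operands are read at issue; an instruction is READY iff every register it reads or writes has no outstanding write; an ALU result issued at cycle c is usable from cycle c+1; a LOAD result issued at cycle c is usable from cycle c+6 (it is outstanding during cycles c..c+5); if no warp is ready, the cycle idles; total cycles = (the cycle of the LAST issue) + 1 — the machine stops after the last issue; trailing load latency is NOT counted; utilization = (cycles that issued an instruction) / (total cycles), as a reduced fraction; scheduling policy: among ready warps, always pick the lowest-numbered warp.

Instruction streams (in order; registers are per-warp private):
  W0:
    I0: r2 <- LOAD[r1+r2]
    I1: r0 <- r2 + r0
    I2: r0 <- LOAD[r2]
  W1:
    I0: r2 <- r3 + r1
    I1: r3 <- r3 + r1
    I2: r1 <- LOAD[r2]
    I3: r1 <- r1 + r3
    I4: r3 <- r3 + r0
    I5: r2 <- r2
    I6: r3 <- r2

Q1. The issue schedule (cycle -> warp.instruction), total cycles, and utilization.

cycle 0: W0.I0
cycle 1: W1.I0
cycle 2: W1.I1
cycle 3: W1.I2
cycle 4: idle
cycle 5: idle
cycle 6: W0.I1
cycle 7: W0.I2
cycle 8: idle
cycle 9: W1.I3
cycle 10: W1.I4
cycle 11: W1.I5
cycle 12: W1.I6

Answer: 13 cycles, utilization 10/13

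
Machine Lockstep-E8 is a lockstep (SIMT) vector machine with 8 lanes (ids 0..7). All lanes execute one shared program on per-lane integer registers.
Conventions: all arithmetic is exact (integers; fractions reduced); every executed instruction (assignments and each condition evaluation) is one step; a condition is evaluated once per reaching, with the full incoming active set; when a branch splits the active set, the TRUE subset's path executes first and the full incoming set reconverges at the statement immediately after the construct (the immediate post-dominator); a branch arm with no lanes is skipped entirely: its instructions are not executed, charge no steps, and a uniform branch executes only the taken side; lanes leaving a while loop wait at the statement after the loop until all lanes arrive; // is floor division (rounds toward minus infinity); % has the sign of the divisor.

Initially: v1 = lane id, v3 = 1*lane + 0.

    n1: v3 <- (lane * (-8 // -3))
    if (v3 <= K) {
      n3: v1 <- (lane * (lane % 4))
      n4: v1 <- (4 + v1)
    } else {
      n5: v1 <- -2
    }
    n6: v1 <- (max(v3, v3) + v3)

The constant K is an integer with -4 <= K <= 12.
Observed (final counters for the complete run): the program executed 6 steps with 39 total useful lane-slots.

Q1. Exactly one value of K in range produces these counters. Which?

Answer: K = 12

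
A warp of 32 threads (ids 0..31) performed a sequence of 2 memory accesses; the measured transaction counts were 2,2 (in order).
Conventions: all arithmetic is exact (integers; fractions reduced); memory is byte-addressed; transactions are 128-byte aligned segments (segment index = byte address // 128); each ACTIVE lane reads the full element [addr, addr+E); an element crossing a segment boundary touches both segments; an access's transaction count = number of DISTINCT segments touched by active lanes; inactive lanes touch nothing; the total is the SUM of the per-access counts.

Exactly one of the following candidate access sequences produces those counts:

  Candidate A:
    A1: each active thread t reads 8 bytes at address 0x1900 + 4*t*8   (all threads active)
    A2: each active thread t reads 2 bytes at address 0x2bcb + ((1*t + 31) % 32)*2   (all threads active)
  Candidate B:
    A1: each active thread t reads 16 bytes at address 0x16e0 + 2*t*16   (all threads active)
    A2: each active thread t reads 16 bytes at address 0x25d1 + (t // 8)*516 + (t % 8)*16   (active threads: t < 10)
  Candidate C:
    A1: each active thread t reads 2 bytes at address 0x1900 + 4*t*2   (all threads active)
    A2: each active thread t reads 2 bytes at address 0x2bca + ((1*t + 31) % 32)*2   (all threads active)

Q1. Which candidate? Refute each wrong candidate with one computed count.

A: A1 gives 8 transactions, not 2
B: A1 gives 9 transactions, not 2
C: all counts match (2,2)

Answer: C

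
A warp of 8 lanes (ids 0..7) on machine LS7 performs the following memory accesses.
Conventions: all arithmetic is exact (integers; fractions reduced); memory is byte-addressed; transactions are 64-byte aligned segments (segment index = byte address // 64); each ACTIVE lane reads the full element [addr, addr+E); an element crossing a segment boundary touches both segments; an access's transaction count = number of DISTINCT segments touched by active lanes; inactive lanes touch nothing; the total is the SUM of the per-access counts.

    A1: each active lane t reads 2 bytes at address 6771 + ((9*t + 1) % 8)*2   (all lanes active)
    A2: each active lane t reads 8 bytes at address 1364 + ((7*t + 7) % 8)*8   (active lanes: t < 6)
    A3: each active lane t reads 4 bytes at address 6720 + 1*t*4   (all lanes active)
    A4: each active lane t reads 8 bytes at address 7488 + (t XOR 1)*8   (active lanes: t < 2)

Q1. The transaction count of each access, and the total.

A1: 2 transactions
A2: 2 transactions
A3: 1 transaction
A4: 1 transaction

Answer: 2,2,1,1; total 6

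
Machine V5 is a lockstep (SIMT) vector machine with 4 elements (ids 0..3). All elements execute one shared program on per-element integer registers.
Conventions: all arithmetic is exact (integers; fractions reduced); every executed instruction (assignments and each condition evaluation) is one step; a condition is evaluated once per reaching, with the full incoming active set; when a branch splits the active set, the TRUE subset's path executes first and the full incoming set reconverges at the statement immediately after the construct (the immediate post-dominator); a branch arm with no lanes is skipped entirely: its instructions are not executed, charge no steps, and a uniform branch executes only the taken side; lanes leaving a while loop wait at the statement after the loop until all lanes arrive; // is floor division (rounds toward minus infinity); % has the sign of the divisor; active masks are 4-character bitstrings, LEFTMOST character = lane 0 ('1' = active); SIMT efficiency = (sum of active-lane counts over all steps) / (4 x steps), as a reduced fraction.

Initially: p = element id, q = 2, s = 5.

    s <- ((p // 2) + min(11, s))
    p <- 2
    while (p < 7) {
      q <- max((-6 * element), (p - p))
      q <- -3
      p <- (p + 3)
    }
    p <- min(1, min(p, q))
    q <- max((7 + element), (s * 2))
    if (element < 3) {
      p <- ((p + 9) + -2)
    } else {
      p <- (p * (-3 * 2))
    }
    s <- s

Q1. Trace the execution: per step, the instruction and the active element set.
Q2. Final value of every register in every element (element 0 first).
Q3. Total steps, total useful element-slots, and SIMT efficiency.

step 0: s <- ((p // 2) + min(11, s)) 1111
step 1: p <- 2                       1111
step 2: eval (p < 7)                 1111
step 3: q <- max((-6 * element), (p - p)) 1111
step 4: q <- -3                      1111
step 5: p <- (p + 3)                 1111
step 6: eval (p < 7)                 1111
step 7: q <- max((-6 * element), (p - p)) 1111
step 8: q <- -3                      1111
step 9: p <- (p + 3)                 1111
step 10: eval (p < 7)                 1111
step 11: p <- min(1, min(p, q))       1111
step 12: q <- max((7 + element), (s * 2)) 1111
step 13: eval (element < 3)           1111
step 14: p <- ((p + 9) + -2)          1110
step 15: p <- (p * (-3 * 2))          0001
step 16: s <- s                       1111

Answer: 17 steps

p: 4,4,4,18
q: 10,10,12,12
s: 5,5,6,6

steps = 17; useful = 64; efficiency = 64/68 = 16/17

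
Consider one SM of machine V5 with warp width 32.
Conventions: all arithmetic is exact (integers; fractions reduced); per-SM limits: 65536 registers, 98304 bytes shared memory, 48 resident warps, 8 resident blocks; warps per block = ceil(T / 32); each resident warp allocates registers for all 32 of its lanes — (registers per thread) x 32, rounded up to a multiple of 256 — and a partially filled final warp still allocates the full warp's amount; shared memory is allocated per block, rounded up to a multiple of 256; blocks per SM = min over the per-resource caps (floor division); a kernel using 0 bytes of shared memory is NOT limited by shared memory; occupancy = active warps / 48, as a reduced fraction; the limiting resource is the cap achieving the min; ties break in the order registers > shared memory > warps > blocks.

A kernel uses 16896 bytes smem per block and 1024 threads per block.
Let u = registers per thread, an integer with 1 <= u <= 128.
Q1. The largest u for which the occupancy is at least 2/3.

Answer: u = 64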